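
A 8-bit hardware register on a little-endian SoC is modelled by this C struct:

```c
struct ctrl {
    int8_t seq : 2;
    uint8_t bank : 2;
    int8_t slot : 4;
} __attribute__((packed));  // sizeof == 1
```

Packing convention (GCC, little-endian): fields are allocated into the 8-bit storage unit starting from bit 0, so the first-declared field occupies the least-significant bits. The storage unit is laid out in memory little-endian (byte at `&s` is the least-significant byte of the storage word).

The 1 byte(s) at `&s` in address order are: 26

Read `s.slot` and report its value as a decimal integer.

2

[0]=0x26 (little-endian) → word 0x26
seq:2 @ bit 0 → (0x26>>0)&0x3 = 0x2
bank:2 @ bit 2 → (0x26>>2)&0x3 = 0x1
slot:4 @ bit 4 → (0x26>>4)&0xf = 0x2  ←
slot signed 4b, MSB=0: value = 2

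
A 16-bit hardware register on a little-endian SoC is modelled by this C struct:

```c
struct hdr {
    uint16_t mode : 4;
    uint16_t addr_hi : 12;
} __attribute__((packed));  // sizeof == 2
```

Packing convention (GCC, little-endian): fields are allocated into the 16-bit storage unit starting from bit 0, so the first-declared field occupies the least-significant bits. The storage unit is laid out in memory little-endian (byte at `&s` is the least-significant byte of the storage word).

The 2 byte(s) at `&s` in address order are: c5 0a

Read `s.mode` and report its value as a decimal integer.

[0]=0xc5 [1]=0x0a (little-endian) → word 0x0ac5
mode [0+:4] = (word>>0) & 0xf = 5  ←
addr_hi [4+:12] = (word>>4) & 0xfff = 172

5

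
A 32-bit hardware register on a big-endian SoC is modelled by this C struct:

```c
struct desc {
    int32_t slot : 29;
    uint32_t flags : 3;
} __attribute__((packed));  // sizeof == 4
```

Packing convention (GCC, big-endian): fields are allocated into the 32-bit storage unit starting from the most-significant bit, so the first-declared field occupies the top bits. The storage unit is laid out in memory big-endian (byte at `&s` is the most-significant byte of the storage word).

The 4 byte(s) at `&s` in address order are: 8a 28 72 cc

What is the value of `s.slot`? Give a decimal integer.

[0]=0x8a [1]=0x28 [2]=0x72 [3]=0xcc (big-endian) → word 0x8a2872cc
slot [3+:29] = (word>>3) & 0x1fffffff = 289738329  ←
flags [0+:3] = (word>>0) & 0x7 = 4
slot signed 29b, MSB=1: 289738329 - 536870912 = -247132583

-247132583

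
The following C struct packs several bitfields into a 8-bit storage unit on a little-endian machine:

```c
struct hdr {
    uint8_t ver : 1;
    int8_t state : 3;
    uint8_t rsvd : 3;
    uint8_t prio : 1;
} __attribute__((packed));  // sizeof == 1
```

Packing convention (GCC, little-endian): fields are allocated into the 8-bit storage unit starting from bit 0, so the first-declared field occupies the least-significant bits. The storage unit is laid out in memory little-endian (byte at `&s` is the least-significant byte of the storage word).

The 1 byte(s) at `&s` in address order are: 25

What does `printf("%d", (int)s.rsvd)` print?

[0]=0x25 (little-endian) → word 0x25
ver [0+:1] = (word>>0) & 0x1 = 1
state [1+:3] = (word>>1) & 0x7 = 2
rsvd [4+:3] = (word>>4) & 0x7 = 2  ←
prio [7+:1] = (word>>7) & 0x1 = 0

2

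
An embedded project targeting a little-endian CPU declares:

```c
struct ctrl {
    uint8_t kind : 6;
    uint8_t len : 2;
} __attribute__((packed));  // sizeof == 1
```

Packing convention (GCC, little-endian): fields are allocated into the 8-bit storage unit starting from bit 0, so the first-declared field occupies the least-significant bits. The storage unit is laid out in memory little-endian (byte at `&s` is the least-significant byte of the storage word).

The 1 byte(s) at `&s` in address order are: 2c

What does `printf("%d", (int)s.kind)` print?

[0]=0x2c (little-endian) → word 0x2c
kind [0+:6] = (word>>0) & 0x3f = 44  ←
len [6+:2] = (word>>6) & 0x3 = 0

44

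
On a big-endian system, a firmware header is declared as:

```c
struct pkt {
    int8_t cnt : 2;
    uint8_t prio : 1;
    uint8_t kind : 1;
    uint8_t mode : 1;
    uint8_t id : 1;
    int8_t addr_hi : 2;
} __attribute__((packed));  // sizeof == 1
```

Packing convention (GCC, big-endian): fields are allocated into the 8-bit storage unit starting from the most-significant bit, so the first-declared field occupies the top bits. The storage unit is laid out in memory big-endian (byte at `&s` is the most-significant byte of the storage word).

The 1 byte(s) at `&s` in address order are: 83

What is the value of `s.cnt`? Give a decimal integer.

-2

[0]=0x83 (big-endian) → word 0x83
cnt [6+:2] = (word>>6) & 0x3 = 2  ←
prio [5+:1] = (word>>5) & 0x1 = 0
kind [4+:1] = (word>>4) & 0x1 = 0
mode [3+:1] = (word>>3) & 0x1 = 0
id [2+:1] = (word>>2) & 0x1 = 0
addr_hi [0+:2] = (word>>0) & 0x3 = 3
cnt signed 2b, MSB=1: 2 - 4 = -2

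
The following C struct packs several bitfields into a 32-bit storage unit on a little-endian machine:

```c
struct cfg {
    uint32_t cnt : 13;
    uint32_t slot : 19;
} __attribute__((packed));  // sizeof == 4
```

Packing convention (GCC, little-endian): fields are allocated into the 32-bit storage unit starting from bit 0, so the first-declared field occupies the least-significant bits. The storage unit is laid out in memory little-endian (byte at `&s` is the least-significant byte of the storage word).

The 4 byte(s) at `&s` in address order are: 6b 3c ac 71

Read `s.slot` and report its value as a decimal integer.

232801

[0]=0x6b [1]=0x3c [2]=0xac [3]=0x71 (little-endian) → word 0x71ac3c6b
cnt:13 @ bit 0 → (0x71ac3c6b>>0)&0x1fff = 0x1c6b
slot:19 @ bit 13 → (0x71ac3c6b>>13)&0x7ffff = 0x38d61  ←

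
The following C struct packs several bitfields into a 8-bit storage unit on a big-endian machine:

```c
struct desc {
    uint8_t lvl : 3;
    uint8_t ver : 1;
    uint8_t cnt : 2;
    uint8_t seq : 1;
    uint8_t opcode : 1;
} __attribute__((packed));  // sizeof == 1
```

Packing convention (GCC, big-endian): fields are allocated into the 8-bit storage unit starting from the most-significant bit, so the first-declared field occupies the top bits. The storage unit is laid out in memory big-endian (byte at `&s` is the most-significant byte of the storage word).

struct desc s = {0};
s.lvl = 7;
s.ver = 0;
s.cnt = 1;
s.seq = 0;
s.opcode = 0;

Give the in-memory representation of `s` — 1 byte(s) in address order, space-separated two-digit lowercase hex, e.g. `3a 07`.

e4

lvl (3b) val=7 bits=0x7 at bit 5: 0xe0
ver (1b) val=0 bits=0x0 at bit 4: 0xe0
cnt (2b) val=1 bits=0x1 at bit 2: 0xe4
seq (1b) val=0 bits=0x0 at bit 1: 0xe4
opcode (1b) val=0 bits=0x0 at bit 0: 0xe4
word = 0xe4 → big-endian bytes:
  [0]=0xe4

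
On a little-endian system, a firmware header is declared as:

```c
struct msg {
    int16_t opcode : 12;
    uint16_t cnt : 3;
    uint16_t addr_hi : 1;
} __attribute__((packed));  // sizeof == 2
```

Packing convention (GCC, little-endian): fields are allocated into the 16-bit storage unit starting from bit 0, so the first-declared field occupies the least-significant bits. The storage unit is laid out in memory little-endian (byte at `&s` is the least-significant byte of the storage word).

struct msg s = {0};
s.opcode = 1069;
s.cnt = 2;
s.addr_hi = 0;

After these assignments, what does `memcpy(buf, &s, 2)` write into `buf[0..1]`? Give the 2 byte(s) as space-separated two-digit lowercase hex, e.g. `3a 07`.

2d 24

opcode (12b) val=1069 bits=0x42d at bit 0: 0x042d
cnt (3b) val=2 bits=0x2 at bit 12: 0x242d
addr_hi (1b) val=0 bits=0x0 at bit 15: 0x242d
word = 0x242d → little-endian bytes:
  [0]=0x2d  [1]=0x24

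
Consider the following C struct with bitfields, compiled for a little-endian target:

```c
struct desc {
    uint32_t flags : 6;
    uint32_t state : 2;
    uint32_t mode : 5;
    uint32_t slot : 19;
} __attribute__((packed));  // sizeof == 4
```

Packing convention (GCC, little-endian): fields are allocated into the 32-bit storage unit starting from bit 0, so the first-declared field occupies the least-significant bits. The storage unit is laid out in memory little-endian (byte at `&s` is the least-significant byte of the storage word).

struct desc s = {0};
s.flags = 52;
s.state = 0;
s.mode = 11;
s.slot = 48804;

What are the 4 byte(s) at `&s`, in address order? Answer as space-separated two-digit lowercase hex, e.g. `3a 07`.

flags (6b) val=52 bits=0x34 at bit 0: 0x00000034
state (2b) val=0 bits=0x0 at bit 6: 0x00000034
mode (5b) val=11 bits=0xb at bit 8: 0x00000b34
slot (19b) val=48804 bits=0xbea4 at bit 13: 0x17d48b34
word = 0x17d48b34 → little-endian bytes:
  [0]=0x34  [1]=0x8b  [2]=0xd4  [3]=0x17

34 8b d4 17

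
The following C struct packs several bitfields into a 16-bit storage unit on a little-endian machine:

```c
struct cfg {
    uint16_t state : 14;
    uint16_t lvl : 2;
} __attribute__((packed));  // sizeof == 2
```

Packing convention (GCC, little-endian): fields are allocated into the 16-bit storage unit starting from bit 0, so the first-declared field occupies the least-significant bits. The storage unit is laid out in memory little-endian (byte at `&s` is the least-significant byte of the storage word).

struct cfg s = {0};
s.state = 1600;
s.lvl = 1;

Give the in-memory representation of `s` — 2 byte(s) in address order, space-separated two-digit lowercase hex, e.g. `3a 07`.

[0+:14] state=1600 & 0x3fff = 0x640; word=0x0640
[14+:2] lvl=1 & 0x3 = 0x1; word=0x4640
word = 0x4640 → little-endian bytes:
  [0]=0x40  [1]=0x46

40 46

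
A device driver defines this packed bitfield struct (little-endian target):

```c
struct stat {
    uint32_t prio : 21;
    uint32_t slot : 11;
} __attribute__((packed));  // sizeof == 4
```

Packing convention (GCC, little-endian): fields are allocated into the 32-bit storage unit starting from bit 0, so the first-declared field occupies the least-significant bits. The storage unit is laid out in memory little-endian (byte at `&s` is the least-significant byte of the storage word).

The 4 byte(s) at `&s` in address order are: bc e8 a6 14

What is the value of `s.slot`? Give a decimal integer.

[0]=0xbc [1]=0xe8 [2]=0xa6 [3]=0x14 (little-endian) → word 0x14a6e8bc
prio [0+:21] = (word>>0) & 0x1fffff = 452796
slot [21+:11] = (word>>21) & 0x7ff = 165  ←

165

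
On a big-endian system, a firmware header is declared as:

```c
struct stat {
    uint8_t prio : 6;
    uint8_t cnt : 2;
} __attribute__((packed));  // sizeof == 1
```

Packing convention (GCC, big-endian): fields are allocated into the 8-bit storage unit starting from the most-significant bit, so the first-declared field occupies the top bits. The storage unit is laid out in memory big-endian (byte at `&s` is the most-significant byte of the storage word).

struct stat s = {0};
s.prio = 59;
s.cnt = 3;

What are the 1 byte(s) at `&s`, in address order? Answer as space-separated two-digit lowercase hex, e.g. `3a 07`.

ef

[2+:6] prio=59 & 0x3f = 0x3b; word=0xec
[0+:2] cnt=3 & 0x3 = 0x3; word=0xef
word = 0xef → big-endian bytes:
  [0]=0xef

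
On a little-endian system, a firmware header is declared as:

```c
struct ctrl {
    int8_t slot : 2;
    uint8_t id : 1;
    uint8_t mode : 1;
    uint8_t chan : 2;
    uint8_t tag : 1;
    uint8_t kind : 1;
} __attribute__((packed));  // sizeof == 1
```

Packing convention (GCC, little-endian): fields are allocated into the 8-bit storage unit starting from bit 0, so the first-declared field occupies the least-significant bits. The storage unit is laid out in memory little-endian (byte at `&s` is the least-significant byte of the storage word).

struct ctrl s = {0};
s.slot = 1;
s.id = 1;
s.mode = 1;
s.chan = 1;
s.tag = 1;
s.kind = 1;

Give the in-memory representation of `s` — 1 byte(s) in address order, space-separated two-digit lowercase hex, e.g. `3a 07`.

dd

slot (2b) val=1 bits=0x1 at bit 0: 0x01
id (1b) val=1 bits=0x1 at bit 2: 0x05
mode (1b) val=1 bits=0x1 at bit 3: 0x0d
chan (2b) val=1 bits=0x1 at bit 4: 0x1d
tag (1b) val=1 bits=0x1 at bit 6: 0x5d
kind (1b) val=1 bits=0x1 at bit 7: 0xdd
word = 0xdd → little-endian bytes:
  [0]=0xdd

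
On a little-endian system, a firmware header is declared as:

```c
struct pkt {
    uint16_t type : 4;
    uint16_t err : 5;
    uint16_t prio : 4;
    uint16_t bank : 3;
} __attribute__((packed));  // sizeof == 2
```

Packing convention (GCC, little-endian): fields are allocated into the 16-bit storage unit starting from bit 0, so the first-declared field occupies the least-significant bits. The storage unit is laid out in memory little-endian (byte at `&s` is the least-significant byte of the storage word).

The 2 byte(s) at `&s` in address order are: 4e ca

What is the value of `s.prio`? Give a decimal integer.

5

[0]=0x4e [1]=0xca (little-endian) → word 0xca4e
type:4 @ bit 0 → (0xca4e>>0)&0xf = 0xe
err:5 @ bit 4 → (0xca4e>>4)&0x1f = 0x4
prio:4 @ bit 9 → (0xca4e>>9)&0xf = 0x5  ←
bank:3 @ bit 13 → (0xca4e>>13)&0x7 = 0x6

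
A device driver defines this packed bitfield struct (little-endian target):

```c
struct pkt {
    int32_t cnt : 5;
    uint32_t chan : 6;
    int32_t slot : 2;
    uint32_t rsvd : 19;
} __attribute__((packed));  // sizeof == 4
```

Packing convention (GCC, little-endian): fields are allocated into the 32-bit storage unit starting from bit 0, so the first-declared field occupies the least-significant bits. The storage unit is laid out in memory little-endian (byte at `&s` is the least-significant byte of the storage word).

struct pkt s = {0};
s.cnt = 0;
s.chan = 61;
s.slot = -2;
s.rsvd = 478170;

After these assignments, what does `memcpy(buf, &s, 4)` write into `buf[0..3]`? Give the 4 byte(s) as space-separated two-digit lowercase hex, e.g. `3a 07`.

cnt (5b) val=0 bits=0x0 at bit 0: 0x00000000
chan (6b) val=61 bits=0x3d at bit 5: 0x000007a0
slot (2b) val=-2 bits=0x2 at bit 11: 0x000017a0
rsvd (19b) val=478170 bits=0x74bda at bit 13: 0xe97b57a0
word = 0xe97b57a0 → little-endian bytes:
  [0]=0xa0  [1]=0x57  [2]=0x7b  [3]=0xe9

a0 57 7b e9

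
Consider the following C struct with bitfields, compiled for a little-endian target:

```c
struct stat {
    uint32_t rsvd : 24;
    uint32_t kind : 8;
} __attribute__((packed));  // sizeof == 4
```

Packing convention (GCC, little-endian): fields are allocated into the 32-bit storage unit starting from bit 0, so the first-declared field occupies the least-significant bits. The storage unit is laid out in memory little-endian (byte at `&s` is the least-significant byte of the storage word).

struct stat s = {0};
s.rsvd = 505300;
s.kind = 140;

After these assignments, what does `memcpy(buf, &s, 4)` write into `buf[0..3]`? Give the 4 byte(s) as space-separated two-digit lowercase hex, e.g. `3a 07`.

rsvd (24b) val=505300 bits=0x7b5d4 at bit 0: 0x0007b5d4
kind (8b) val=140 bits=0x8c at bit 24: 0x8c07b5d4
word = 0x8c07b5d4 → little-endian bytes:
  [0]=0xd4  [1]=0xb5  [2]=0x07  [3]=0x8c

d4 b5 07 8c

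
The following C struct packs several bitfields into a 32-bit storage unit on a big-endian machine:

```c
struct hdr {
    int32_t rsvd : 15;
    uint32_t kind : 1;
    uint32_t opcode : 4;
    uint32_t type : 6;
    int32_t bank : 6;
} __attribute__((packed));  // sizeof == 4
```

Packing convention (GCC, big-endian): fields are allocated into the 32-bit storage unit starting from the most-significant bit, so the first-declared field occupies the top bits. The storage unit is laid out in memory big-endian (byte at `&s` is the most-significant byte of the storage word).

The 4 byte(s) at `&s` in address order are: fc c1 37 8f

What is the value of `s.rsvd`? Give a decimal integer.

-416

[0]=0xfc [1]=0xc1 [2]=0x37 [3]=0x8f (big-endian) → word 0xfcc1378f
rsvd [17+:15] = (word>>17) & 0x7fff = 32352  ←
kind [16+:1] = (word>>16) & 0x1 = 1
opcode [12+:4] = (word>>12) & 0xf = 3
type [6+:6] = (word>>6) & 0x3f = 30
bank [0+:6] = (word>>0) & 0x3f = 15
rsvd signed 15b, MSB=1: 32352 - 32768 = -416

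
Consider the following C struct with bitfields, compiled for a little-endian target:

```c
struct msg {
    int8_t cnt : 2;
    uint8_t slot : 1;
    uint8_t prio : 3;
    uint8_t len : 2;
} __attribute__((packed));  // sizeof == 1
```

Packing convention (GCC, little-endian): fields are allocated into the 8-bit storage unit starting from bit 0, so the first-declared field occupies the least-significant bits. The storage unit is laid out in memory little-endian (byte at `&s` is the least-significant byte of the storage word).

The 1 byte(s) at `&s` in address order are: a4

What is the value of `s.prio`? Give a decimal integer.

4

[0]=0xa4 (little-endian) → word 0xa4
cnt [0+:2] = (word>>0) & 0x3 = 0
slot [2+:1] = (word>>2) & 0x1 = 1
prio [3+:3] = (word>>3) & 0x7 = 4  ←
len [6+:2] = (word>>6) & 0x3 = 2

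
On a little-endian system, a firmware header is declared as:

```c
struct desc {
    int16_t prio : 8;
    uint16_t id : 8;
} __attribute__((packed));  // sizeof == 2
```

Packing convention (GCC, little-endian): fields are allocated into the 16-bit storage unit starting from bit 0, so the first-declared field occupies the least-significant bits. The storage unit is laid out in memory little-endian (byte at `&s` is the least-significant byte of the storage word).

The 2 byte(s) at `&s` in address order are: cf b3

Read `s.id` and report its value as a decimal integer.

179

[0]=0xcf [1]=0xb3 (little-endian) → word 0xb3cf
prio:8 @ bit 0 → (0xb3cf>>0)&0xff = 0xcf
id:8 @ bit 8 → (0xb3cf>>8)&0xff = 0xb3  ←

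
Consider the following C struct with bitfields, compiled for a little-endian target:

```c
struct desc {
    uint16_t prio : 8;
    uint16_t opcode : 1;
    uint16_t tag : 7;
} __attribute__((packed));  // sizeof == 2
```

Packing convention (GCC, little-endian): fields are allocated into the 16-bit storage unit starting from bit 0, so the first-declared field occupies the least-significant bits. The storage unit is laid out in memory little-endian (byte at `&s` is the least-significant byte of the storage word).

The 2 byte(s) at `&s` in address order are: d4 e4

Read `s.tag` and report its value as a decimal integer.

114

[0]=0xd4 [1]=0xe4 (little-endian) → word 0xe4d4
prio:8 @ bit 0 → (0xe4d4>>0)&0xff = 0xd4
opcode:1 @ bit 8 → (0xe4d4>>8)&0x1 = 0x0
tag:7 @ bit 9 → (0xe4d4>>9)&0x7f = 0x72  ←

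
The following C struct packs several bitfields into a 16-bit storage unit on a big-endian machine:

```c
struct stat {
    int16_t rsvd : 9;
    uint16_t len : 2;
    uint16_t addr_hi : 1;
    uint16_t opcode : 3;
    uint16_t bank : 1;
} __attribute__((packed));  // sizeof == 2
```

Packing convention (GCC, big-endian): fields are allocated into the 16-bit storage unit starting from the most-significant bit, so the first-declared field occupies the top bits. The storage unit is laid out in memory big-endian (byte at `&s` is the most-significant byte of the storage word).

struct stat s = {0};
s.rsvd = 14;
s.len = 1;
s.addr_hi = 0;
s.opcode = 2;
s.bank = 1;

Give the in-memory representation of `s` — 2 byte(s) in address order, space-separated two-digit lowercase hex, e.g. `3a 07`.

rsvd (9b) val=14 bits=0xe at bit 7: 0x0700
len (2b) val=1 bits=0x1 at bit 5: 0x0720
addr_hi (1b) val=0 bits=0x0 at bit 4: 0x0720
opcode (3b) val=2 bits=0x2 at bit 1: 0x0724
bank (1b) val=1 bits=0x1 at bit 0: 0x0725
word = 0x0725 → big-endian bytes:
  [0]=0x07  [1]=0x25

07 25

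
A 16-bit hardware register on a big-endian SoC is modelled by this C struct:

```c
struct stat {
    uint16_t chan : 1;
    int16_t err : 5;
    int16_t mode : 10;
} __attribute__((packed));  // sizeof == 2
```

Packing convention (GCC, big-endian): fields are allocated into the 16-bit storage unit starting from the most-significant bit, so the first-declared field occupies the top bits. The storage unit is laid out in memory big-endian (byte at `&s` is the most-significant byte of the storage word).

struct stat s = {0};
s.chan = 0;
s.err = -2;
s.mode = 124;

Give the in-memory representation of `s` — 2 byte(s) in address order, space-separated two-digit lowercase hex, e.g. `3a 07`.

78 7c

[15+:1] chan=0 & 0x1 = 0x0; word=0x0000
[10+:5] err=-2 & 0x1f = 0x1e; word=0x7800
[0+:10] mode=124 & 0x3ff = 0x7c; word=0x787c
word = 0x787c → big-endian bytes:
  [0]=0x78  [1]=0x7c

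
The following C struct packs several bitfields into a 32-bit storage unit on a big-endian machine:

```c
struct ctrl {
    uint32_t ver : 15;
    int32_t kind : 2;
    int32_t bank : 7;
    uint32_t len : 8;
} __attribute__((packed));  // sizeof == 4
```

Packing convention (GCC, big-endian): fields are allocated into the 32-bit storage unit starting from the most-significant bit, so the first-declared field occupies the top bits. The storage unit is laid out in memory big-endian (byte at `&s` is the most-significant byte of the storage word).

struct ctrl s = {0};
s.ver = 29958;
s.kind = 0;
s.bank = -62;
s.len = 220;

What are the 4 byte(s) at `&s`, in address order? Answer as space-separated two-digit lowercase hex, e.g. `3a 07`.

[17+:15] ver=29958 & 0x7fff = 0x7506; word=0xea0c0000
[15+:2] kind=0 & 0x3 = 0x0; word=0xea0c0000
[8+:7] bank=-62 & 0x7f = 0x42; word=0xea0c4200
[0+:8] len=220 & 0xff = 0xdc; word=0xea0c42dc
word = 0xea0c42dc → big-endian bytes:
  [0]=0xea  [1]=0x0c  [2]=0x42  [3]=0xdc

ea 0c 42 dc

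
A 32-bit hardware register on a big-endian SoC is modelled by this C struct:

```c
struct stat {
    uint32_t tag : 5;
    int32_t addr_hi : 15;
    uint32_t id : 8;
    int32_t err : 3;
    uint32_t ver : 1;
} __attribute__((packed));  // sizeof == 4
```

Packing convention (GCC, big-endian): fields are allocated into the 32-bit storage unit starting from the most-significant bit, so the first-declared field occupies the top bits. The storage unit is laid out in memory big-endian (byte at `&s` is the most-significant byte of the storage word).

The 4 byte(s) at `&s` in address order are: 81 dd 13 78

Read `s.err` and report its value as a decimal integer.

[0]=0x81 [1]=0xdd [2]=0x13 [3]=0x78 (big-endian) → word 0x81dd1378
tag:5 @ bit 27 → (0x81dd1378>>27)&0x1f = 0x10
addr_hi:15 @ bit 12 → (0x81dd1378>>12)&0x7fff = 0x1dd1
id:8 @ bit 4 → (0x81dd1378>>4)&0xff = 0x37
err:3 @ bit 1 → (0x81dd1378>>1)&0x7 = 0x4  ←
ver:1 @ bit 0 → (0x81dd1378>>0)&0x1 = 0x0
err signed 3b, MSB=1: 4 - 8 = -4

-4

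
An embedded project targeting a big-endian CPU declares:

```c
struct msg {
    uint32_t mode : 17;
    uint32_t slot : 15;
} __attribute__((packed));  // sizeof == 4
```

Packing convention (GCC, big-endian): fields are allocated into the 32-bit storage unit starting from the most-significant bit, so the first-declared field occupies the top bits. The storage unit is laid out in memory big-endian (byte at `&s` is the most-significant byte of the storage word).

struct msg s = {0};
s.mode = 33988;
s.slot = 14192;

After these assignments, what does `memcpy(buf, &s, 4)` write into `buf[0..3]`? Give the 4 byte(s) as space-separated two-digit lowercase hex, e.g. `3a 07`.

mode:17 = 33988 → 0x84c4 << 15 → word 0x42620000
slot:15 = 14192 → 0x3770 << 0 → word 0x42623770
word = 0x42623770 → big-endian bytes:
  [0]=0x42  [1]=0x62  [2]=0x37  [3]=0x70

42 62 37 70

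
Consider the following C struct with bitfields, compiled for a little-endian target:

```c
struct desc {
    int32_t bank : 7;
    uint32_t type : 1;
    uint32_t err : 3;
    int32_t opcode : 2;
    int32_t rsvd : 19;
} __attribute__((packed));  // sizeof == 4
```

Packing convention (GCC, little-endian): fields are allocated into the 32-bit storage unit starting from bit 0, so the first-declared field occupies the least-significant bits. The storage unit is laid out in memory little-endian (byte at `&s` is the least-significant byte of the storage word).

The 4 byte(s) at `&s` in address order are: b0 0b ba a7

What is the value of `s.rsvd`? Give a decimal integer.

[0]=0xb0 [1]=0x0b [2]=0xba [3]=0xa7 (little-endian) → word 0xa7ba0bb0
bank [0+:7] = (word>>0) & 0x7f = 48
type [7+:1] = (word>>7) & 0x1 = 1
err [8+:3] = (word>>8) & 0x7 = 3
opcode [11+:2] = (word>>11) & 0x3 = 1
rsvd [13+:19] = (word>>13) & 0x7ffff = 343504  ←
rsvd signed 19b, MSB=1: 343504 - 524288 = -180784

-180784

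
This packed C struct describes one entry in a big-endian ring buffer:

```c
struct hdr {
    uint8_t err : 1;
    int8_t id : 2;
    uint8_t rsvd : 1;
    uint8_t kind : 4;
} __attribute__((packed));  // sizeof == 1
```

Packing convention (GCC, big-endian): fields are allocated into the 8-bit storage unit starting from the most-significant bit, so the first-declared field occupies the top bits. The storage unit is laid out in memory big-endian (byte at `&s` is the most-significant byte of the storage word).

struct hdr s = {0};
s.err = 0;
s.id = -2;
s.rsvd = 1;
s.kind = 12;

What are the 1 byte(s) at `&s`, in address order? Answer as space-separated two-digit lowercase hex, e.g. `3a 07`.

5c

err (1b) val=0 bits=0x0 at bit 7: 0x00
id (2b) val=-2 bits=0x2 at bit 5: 0x40
rsvd (1b) val=1 bits=0x1 at bit 4: 0x50
kind (4b) val=12 bits=0xc at bit 0: 0x5c
word = 0x5c → big-endian bytes:
  [0]=0x5c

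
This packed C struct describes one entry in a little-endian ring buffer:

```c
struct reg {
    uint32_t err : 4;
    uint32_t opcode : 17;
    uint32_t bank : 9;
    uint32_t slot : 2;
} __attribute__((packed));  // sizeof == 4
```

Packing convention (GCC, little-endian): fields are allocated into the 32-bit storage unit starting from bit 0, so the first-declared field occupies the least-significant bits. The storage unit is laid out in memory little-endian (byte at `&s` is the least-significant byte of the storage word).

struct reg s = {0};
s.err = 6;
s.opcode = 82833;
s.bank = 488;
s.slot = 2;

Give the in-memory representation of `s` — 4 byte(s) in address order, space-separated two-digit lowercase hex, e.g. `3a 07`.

err:4 = 6 → 0x6 << 0 → word 0x00000006
opcode:17 = 82833 → 0x14391 << 4 → word 0x00143916
bank:9 = 488 → 0x1e8 << 21 → word 0x3d143916
slot:2 = 2 → 0x2 << 30 → word 0xbd143916
word = 0xbd143916 → little-endian bytes:
  [0]=0x16  [1]=0x39  [2]=0x14  [3]=0xbd

16 39 14 bd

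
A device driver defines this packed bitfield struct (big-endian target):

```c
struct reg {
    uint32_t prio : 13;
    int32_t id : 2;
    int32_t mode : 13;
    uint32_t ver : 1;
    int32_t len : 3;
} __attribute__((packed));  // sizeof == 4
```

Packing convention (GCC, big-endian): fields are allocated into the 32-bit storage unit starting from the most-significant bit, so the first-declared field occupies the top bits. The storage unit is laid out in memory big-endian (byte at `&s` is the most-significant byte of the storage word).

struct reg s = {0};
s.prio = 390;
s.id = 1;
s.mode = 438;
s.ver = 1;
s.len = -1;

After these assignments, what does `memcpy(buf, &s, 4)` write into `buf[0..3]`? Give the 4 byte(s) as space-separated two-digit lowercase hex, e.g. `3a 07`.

prio:13 = 390 → 0x186 << 19 → word 0x0c300000
id:2 = 1 → 0x1 << 17 → word 0x0c320000
mode:13 = 438 → 0x1b6 << 4 → word 0x0c321b60
ver:1 = 1 → 0x1 << 3 → word 0x0c321b68
len:3 = -1 → 0x7 << 0 → word 0x0c321b6f
word = 0x0c321b6f → big-endian bytes:
  [0]=0x0c  [1]=0x32  [2]=0x1b  [3]=0x6f

0c 32 1b 6f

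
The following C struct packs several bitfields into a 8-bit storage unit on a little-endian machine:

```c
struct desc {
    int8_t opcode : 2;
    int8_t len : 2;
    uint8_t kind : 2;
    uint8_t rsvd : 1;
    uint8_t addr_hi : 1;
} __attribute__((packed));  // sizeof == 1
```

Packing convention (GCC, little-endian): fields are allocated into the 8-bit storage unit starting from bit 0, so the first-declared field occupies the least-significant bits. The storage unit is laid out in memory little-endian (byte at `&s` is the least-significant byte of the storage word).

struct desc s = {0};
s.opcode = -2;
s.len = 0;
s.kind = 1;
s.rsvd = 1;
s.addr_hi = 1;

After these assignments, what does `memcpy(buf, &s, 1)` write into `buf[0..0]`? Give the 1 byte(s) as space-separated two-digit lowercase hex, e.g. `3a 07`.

[0+:2] opcode=-2 & 0x3 = 0x2; word=0x02
[2+:2] len=0 & 0x3 = 0x0; word=0x02
[4+:2] kind=1 & 0x3 = 0x1; word=0x12
[6+:1] rsvd=1 & 0x1 = 0x1; word=0x52
[7+:1] addr_hi=1 & 0x1 = 0x1; word=0xd2
word = 0xd2 → little-endian bytes:
  [0]=0xd2

d2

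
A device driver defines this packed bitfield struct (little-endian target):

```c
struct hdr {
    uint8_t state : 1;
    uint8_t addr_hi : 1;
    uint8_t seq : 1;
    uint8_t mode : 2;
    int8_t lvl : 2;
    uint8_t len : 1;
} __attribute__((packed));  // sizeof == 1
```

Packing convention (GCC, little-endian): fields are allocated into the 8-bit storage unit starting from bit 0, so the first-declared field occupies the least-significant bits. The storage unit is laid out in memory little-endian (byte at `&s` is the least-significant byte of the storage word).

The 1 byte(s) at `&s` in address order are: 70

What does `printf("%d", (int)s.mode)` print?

2

[0]=0x70 (little-endian) → word 0x70
state:1 @ bit 0 → (0x70>>0)&0x1 = 0x0
addr_hi:1 @ bit 1 → (0x70>>1)&0x1 = 0x0
seq:1 @ bit 2 → (0x70>>2)&0x1 = 0x0
mode:2 @ bit 3 → (0x70>>3)&0x3 = 0x2  ←
lvl:2 @ bit 5 → (0x70>>5)&0x3 = 0x3
len:1 @ bit 7 → (0x70>>7)&0x1 = 0x0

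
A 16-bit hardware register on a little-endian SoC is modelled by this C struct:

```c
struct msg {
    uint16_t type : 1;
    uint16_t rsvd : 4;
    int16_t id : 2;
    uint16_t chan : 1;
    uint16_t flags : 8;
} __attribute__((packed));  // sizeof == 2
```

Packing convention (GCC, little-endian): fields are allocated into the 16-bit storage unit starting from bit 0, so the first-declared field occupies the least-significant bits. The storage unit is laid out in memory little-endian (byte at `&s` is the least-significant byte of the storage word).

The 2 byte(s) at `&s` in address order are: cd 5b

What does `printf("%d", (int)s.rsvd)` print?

6

[0]=0xcd [1]=0x5b (little-endian) → word 0x5bcd
type:1 @ bit 0 → (0x5bcd>>0)&0x1 = 0x1
rsvd:4 @ bit 1 → (0x5bcd>>1)&0xf = 0x6  ←
id:2 @ bit 5 → (0x5bcd>>5)&0x3 = 0x2
chan:1 @ bit 7 → (0x5bcd>>7)&0x1 = 0x1
flags:8 @ bit 8 → (0x5bcd>>8)&0xff = 0x5b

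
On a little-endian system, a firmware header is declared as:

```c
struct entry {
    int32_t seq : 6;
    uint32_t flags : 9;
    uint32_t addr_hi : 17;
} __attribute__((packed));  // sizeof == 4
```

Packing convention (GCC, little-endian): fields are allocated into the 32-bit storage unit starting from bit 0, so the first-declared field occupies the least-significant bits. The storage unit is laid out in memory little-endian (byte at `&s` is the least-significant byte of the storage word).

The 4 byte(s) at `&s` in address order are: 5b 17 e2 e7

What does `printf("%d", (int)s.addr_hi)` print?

[0]=0x5b [1]=0x17 [2]=0xe2 [3]=0xe7 (little-endian) → word 0xe7e2175b
seq:6 @ bit 0 → (0xe7e2175b>>0)&0x3f = 0x1b
flags:9 @ bit 6 → (0xe7e2175b>>6)&0x1ff = 0x5d
addr_hi:17 @ bit 15 → (0xe7e2175b>>15)&0x1ffff = 0x1cfc4  ←

118724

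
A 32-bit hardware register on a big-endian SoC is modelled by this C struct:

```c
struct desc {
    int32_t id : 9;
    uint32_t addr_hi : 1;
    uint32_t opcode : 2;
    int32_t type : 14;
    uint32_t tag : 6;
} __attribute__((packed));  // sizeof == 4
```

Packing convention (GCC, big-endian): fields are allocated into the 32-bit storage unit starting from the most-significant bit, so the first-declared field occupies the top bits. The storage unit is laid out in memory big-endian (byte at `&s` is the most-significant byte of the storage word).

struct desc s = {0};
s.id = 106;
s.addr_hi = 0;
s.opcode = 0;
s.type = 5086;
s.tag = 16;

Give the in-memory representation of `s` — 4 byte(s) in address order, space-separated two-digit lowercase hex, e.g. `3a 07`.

id (9b) val=106 bits=0x6a at bit 23: 0x35000000
addr_hi (1b) val=0 bits=0x0 at bit 22: 0x35000000
opcode (2b) val=0 bits=0x0 at bit 20: 0x35000000
type (14b) val=5086 bits=0x13de at bit 6: 0x3504f780
tag (6b) val=16 bits=0x10 at bit 0: 0x3504f790
word = 0x3504f790 → big-endian bytes:
  [0]=0x35  [1]=0x04  [2]=0xf7  [3]=0x90

35 04 f7 90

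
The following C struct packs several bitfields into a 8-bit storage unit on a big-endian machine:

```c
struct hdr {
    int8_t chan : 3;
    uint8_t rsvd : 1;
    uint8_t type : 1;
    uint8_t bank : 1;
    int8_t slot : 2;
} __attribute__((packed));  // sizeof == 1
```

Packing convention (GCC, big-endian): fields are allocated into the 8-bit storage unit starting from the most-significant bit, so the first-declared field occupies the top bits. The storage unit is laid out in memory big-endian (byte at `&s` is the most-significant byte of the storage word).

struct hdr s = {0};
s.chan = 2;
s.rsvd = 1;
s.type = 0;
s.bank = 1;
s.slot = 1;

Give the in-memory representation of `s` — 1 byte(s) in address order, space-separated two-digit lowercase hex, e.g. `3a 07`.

chan (3b) val=2 bits=0x2 at bit 5: 0x40
rsvd (1b) val=1 bits=0x1 at bit 4: 0x50
type (1b) val=0 bits=0x0 at bit 3: 0x50
bank (1b) val=1 bits=0x1 at bit 2: 0x54
slot (2b) val=1 bits=0x1 at bit 0: 0x55
word = 0x55 → big-endian bytes:
  [0]=0x55

55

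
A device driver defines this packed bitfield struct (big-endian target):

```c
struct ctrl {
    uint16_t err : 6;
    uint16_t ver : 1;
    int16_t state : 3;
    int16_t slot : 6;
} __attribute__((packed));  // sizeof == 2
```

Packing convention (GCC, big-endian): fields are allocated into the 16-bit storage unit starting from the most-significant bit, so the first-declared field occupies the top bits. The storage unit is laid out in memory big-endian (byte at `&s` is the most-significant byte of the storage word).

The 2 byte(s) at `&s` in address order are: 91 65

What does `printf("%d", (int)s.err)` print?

36

[0]=0x91 [1]=0x65 (big-endian) → word 0x9165
err:6 @ bit 10 → (0x9165>>10)&0x3f = 0x24  ←
ver:1 @ bit 9 → (0x9165>>9)&0x1 = 0x0
state:3 @ bit 6 → (0x9165>>6)&0x7 = 0x5
slot:6 @ bit 0 → (0x9165>>0)&0x3f = 0x25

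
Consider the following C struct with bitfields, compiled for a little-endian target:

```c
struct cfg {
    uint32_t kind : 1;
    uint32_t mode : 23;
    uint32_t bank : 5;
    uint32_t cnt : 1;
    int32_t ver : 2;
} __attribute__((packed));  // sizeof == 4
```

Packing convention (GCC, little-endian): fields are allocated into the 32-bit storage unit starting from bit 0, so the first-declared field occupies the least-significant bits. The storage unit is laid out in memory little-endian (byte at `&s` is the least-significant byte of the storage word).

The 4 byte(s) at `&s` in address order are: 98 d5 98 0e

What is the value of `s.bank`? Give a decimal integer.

[0]=0x98 [1]=0xd5 [2]=0x98 [3]=0x0e (little-endian) → word 0x0e98d598
kind [0+:1] = (word>>0) & 0x1 = 0
mode [1+:23] = (word>>1) & 0x7fffff = 5008076
bank [24+:5] = (word>>24) & 0x1f = 14  ←
cnt [29+:1] = (word>>29) & 0x1 = 0
ver [30+:2] = (word>>30) & 0x3 = 0

14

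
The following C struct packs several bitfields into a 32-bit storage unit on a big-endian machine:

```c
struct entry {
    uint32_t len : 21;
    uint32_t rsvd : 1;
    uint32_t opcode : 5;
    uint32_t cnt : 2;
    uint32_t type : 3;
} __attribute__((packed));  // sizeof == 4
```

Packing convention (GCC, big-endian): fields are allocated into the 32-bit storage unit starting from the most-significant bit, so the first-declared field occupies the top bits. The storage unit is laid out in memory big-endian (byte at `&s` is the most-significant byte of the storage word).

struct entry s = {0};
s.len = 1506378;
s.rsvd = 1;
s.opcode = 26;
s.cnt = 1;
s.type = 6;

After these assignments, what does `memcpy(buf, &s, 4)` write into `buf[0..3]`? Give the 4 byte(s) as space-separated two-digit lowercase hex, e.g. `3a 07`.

[11+:21] len=1506378 & 0x1fffff = 0x16fc4a; word=0xb7e25000
[10+:1] rsvd=1 & 0x1 = 0x1; word=0xb7e25400
[5+:5] opcode=26 & 0x1f = 0x1a; word=0xb7e25740
[3+:2] cnt=1 & 0x3 = 0x1; word=0xb7e25748
[0+:3] type=6 & 0x7 = 0x6; word=0xb7e2574e
word = 0xb7e2574e → big-endian bytes:
  [0]=0xb7  [1]=0xe2  [2]=0x57  [3]=0x4e

b7 e2 57 4e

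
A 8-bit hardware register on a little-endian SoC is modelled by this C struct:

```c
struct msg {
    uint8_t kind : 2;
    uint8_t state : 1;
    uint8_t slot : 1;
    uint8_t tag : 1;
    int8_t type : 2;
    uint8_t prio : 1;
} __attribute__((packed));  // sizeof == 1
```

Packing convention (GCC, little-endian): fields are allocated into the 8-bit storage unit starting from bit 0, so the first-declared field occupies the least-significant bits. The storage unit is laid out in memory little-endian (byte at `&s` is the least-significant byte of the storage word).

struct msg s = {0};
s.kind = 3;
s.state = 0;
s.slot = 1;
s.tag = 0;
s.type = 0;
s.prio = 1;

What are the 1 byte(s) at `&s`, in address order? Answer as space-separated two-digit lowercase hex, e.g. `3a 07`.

kind (2b) val=3 bits=0x3 at bit 0: 0x03
state (1b) val=0 bits=0x0 at bit 2: 0x03
slot (1b) val=1 bits=0x1 at bit 3: 0x0b
tag (1b) val=0 bits=0x0 at bit 4: 0x0b
type (2b) val=0 bits=0x0 at bit 5: 0x0b
prio (1b) val=1 bits=0x1 at bit 7: 0x8b
word = 0x8b → little-endian bytes:
  [0]=0x8b

8b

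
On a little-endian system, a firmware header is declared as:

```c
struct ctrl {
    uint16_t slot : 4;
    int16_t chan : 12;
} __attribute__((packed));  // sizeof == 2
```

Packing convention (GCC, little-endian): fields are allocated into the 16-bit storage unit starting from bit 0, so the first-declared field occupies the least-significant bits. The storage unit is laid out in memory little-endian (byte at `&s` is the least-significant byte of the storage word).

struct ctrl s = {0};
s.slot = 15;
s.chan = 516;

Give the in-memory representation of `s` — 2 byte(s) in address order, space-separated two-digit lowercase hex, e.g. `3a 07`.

4f 20

slot:4 = 15 → 0xf << 0 → word 0x000f
chan:12 = 516 → 0x204 << 4 → word 0x204f
word = 0x204f → little-endian bytes:
  [0]=0x4f  [1]=0x20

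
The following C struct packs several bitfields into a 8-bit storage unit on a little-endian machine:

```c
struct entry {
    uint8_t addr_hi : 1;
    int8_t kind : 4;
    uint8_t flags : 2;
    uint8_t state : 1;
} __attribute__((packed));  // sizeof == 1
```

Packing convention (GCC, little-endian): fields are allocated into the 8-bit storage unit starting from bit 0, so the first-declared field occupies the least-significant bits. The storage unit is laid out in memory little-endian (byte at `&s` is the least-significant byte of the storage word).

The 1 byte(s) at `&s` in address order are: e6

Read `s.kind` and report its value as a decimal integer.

[0]=0xe6 (little-endian) → word 0xe6
addr_hi:1 @ bit 0 → (0xe6>>0)&0x1 = 0x0
kind:4 @ bit 1 → (0xe6>>1)&0xf = 0x3  ←
flags:2 @ bit 5 → (0xe6>>5)&0x3 = 0x3
state:1 @ bit 7 → (0xe6>>7)&0x1 = 0x1
kind signed 4b, MSB=0: value = 3

3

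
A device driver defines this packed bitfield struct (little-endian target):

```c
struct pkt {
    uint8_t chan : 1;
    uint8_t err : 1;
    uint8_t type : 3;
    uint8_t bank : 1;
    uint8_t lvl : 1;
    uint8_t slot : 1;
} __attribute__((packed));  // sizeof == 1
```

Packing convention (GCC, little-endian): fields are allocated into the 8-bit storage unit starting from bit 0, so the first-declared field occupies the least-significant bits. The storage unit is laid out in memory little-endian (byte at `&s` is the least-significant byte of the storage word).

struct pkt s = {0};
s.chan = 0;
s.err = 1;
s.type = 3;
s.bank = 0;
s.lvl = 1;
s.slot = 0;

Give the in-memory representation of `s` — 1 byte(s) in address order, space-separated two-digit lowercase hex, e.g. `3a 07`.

chan (1b) val=0 bits=0x0 at bit 0: 0x00
err (1b) val=1 bits=0x1 at bit 1: 0x02
type (3b) val=3 bits=0x3 at bit 2: 0x0e
bank (1b) val=0 bits=0x0 at bit 5: 0x0e
lvl (1b) val=1 bits=0x1 at bit 6: 0x4e
slot (1b) val=0 bits=0x0 at bit 7: 0x4e
word = 0x4e → little-endian bytes:
  [0]=0x4e

4e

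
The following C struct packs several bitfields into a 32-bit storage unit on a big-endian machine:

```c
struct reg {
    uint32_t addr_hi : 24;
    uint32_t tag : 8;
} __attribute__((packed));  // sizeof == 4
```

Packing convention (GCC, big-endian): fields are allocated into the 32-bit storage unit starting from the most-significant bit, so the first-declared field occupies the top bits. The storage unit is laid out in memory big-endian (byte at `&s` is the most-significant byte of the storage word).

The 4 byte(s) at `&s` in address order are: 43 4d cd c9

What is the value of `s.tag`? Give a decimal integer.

201

[0]=0x43 [1]=0x4d [2]=0xcd [3]=0xc9 (big-endian) → word 0x434dcdc9
addr_hi [8+:24] = (word>>8) & 0xffffff = 4410829
tag [0+:8] = (word>>0) & 0xff = 201  ←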